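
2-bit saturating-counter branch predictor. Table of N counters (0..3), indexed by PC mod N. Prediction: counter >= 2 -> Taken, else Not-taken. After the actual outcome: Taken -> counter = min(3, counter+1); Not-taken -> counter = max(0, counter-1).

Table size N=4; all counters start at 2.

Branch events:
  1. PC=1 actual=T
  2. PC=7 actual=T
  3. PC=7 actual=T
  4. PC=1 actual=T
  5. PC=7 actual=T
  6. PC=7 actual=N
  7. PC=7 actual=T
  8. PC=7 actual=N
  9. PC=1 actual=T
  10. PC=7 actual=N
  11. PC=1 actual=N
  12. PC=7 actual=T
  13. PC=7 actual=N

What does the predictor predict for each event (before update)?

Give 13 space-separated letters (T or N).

Answer: T T T T T T T T T T T N T

Derivation:
Ev 1: PC=1 idx=1 pred=T actual=T -> ctr[1]=3
Ev 2: PC=7 idx=3 pred=T actual=T -> ctr[3]=3
Ev 3: PC=7 idx=3 pred=T actual=T -> ctr[3]=3
Ev 4: PC=1 idx=1 pred=T actual=T -> ctr[1]=3
Ev 5: PC=7 idx=3 pred=T actual=T -> ctr[3]=3
Ev 6: PC=7 idx=3 pred=T actual=N -> ctr[3]=2
Ev 7: PC=7 idx=3 pred=T actual=T -> ctr[3]=3
Ev 8: PC=7 idx=3 pred=T actual=N -> ctr[3]=2
Ev 9: PC=1 idx=1 pred=T actual=T -> ctr[1]=3
Ev 10: PC=7 idx=3 pred=T actual=N -> ctr[3]=1
Ev 11: PC=1 idx=1 pred=T actual=N -> ctr[1]=2
Ev 12: PC=7 idx=3 pred=N actual=T -> ctr[3]=2
Ev 13: PC=7 idx=3 pred=T actual=N -> ctr[3]=1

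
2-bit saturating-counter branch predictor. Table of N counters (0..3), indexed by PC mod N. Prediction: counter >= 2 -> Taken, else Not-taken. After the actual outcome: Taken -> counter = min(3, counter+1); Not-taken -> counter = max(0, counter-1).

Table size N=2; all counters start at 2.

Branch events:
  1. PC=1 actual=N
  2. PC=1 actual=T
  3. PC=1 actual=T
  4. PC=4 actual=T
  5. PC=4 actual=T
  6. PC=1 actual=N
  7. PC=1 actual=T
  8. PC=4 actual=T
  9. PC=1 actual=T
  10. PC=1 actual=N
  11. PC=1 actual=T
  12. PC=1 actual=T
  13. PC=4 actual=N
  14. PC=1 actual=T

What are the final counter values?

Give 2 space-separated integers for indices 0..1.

Answer: 2 3

Derivation:
Ev 1: PC=1 idx=1 pred=T actual=N -> ctr[1]=1
Ev 2: PC=1 idx=1 pred=N actual=T -> ctr[1]=2
Ev 3: PC=1 idx=1 pred=T actual=T -> ctr[1]=3
Ev 4: PC=4 idx=0 pred=T actual=T -> ctr[0]=3
Ev 5: PC=4 idx=0 pred=T actual=T -> ctr[0]=3
Ev 6: PC=1 idx=1 pred=T actual=N -> ctr[1]=2
Ev 7: PC=1 idx=1 pred=T actual=T -> ctr[1]=3
Ev 8: PC=4 idx=0 pred=T actual=T -> ctr[0]=3
Ev 9: PC=1 idx=1 pred=T actual=T -> ctr[1]=3
Ev 10: PC=1 idx=1 pred=T actual=N -> ctr[1]=2
Ev 11: PC=1 idx=1 pred=T actual=T -> ctr[1]=3
Ev 12: PC=1 idx=1 pred=T actual=T -> ctr[1]=3
Ev 13: PC=4 idx=0 pred=T actual=N -> ctr[0]=2
Ev 14: PC=1 idx=1 pred=T actual=T -> ctr[1]=3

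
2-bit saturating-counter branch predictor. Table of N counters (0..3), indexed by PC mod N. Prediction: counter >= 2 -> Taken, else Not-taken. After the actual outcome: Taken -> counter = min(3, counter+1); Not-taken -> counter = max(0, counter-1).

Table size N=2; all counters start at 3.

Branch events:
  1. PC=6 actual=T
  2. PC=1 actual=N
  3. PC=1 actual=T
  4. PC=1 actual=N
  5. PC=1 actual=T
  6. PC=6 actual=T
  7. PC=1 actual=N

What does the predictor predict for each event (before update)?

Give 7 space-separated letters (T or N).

Answer: T T T T T T T

Derivation:
Ev 1: PC=6 idx=0 pred=T actual=T -> ctr[0]=3
Ev 2: PC=1 idx=1 pred=T actual=N -> ctr[1]=2
Ev 3: PC=1 idx=1 pred=T actual=T -> ctr[1]=3
Ev 4: PC=1 idx=1 pred=T actual=N -> ctr[1]=2
Ev 5: PC=1 idx=1 pred=T actual=T -> ctr[1]=3
Ev 6: PC=6 idx=0 pred=T actual=T -> ctr[0]=3
Ev 7: PC=1 idx=1 pred=T actual=N -> ctr[1]=2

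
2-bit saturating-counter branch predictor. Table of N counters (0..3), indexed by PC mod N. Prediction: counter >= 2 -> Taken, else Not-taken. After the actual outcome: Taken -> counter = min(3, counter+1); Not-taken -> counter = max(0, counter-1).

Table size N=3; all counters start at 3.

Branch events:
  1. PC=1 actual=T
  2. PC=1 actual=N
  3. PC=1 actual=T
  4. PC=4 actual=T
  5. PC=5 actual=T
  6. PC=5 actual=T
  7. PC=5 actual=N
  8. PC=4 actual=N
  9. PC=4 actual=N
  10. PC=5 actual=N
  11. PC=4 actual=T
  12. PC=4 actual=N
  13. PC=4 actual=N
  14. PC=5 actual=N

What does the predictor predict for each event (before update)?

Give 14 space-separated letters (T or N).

Answer: T T T T T T T T T T N T N N

Derivation:
Ev 1: PC=1 idx=1 pred=T actual=T -> ctr[1]=3
Ev 2: PC=1 idx=1 pred=T actual=N -> ctr[1]=2
Ev 3: PC=1 idx=1 pred=T actual=T -> ctr[1]=3
Ev 4: PC=4 idx=1 pred=T actual=T -> ctr[1]=3
Ev 5: PC=5 idx=2 pred=T actual=T -> ctr[2]=3
Ev 6: PC=5 idx=2 pred=T actual=T -> ctr[2]=3
Ev 7: PC=5 idx=2 pred=T actual=N -> ctr[2]=2
Ev 8: PC=4 idx=1 pred=T actual=N -> ctr[1]=2
Ev 9: PC=4 idx=1 pred=T actual=N -> ctr[1]=1
Ev 10: PC=5 idx=2 pred=T actual=N -> ctr[2]=1
Ev 11: PC=4 idx=1 pred=N actual=T -> ctr[1]=2
Ev 12: PC=4 idx=1 pred=T actual=N -> ctr[1]=1
Ev 13: PC=4 idx=1 pred=N actual=N -> ctr[1]=0
Ev 14: PC=5 idx=2 pred=N actual=N -> ctr[2]=0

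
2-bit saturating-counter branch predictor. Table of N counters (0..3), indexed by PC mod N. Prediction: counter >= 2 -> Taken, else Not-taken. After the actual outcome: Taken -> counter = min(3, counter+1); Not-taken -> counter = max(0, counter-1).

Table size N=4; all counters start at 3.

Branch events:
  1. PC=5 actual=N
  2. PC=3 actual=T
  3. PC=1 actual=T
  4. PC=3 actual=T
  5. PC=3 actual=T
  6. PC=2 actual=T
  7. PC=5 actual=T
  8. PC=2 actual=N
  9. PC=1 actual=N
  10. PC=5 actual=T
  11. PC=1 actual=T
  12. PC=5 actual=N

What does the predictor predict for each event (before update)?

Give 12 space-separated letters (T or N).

Answer: T T T T T T T T T T T T

Derivation:
Ev 1: PC=5 idx=1 pred=T actual=N -> ctr[1]=2
Ev 2: PC=3 idx=3 pred=T actual=T -> ctr[3]=3
Ev 3: PC=1 idx=1 pred=T actual=T -> ctr[1]=3
Ev 4: PC=3 idx=3 pred=T actual=T -> ctr[3]=3
Ev 5: PC=3 idx=3 pred=T actual=T -> ctr[3]=3
Ev 6: PC=2 idx=2 pred=T actual=T -> ctr[2]=3
Ev 7: PC=5 idx=1 pred=T actual=T -> ctr[1]=3
Ev 8: PC=2 idx=2 pred=T actual=N -> ctr[2]=2
Ev 9: PC=1 idx=1 pred=T actual=N -> ctr[1]=2
Ev 10: PC=5 idx=1 pred=T actual=T -> ctr[1]=3
Ev 11: PC=1 idx=1 pred=T actual=T -> ctr[1]=3
Ev 12: PC=5 idx=1 pred=T actual=N -> ctr[1]=2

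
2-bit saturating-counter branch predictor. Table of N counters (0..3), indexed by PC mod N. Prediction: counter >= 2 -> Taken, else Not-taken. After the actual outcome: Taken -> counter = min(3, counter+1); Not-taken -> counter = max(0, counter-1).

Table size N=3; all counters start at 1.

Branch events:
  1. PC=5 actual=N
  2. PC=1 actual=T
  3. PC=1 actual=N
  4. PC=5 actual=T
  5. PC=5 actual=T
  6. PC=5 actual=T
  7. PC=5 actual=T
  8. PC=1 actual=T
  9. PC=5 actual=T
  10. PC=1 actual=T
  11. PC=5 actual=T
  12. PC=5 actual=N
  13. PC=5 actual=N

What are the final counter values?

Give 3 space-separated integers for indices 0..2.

Ev 1: PC=5 idx=2 pred=N actual=N -> ctr[2]=0
Ev 2: PC=1 idx=1 pred=N actual=T -> ctr[1]=2
Ev 3: PC=1 idx=1 pred=T actual=N -> ctr[1]=1
Ev 4: PC=5 idx=2 pred=N actual=T -> ctr[2]=1
Ev 5: PC=5 idx=2 pred=N actual=T -> ctr[2]=2
Ev 6: PC=5 idx=2 pred=T actual=T -> ctr[2]=3
Ev 7: PC=5 idx=2 pred=T actual=T -> ctr[2]=3
Ev 8: PC=1 idx=1 pred=N actual=T -> ctr[1]=2
Ev 9: PC=5 idx=2 pred=T actual=T -> ctr[2]=3
Ev 10: PC=1 idx=1 pred=T actual=T -> ctr[1]=3
Ev 11: PC=5 idx=2 pred=T actual=T -> ctr[2]=3
Ev 12: PC=5 idx=2 pred=T actual=N -> ctr[2]=2
Ev 13: PC=5 idx=2 pred=T actual=N -> ctr[2]=1

Answer: 1 3 1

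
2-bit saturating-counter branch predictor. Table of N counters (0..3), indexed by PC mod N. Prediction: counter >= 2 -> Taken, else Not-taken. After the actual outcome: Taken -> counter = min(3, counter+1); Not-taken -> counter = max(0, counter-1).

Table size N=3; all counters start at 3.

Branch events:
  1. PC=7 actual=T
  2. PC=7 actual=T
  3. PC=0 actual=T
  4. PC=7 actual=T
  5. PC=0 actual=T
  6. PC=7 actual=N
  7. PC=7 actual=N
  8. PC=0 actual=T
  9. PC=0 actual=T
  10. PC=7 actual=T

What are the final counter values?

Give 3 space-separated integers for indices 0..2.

Ev 1: PC=7 idx=1 pred=T actual=T -> ctr[1]=3
Ev 2: PC=7 idx=1 pred=T actual=T -> ctr[1]=3
Ev 3: PC=0 idx=0 pred=T actual=T -> ctr[0]=3
Ev 4: PC=7 idx=1 pred=T actual=T -> ctr[1]=3
Ev 5: PC=0 idx=0 pred=T actual=T -> ctr[0]=3
Ev 6: PC=7 idx=1 pred=T actual=N -> ctr[1]=2
Ev 7: PC=7 idx=1 pred=T actual=N -> ctr[1]=1
Ev 8: PC=0 idx=0 pred=T actual=T -> ctr[0]=3
Ev 9: PC=0 idx=0 pred=T actual=T -> ctr[0]=3
Ev 10: PC=7 idx=1 pred=N actual=T -> ctr[1]=2

Answer: 3 2 3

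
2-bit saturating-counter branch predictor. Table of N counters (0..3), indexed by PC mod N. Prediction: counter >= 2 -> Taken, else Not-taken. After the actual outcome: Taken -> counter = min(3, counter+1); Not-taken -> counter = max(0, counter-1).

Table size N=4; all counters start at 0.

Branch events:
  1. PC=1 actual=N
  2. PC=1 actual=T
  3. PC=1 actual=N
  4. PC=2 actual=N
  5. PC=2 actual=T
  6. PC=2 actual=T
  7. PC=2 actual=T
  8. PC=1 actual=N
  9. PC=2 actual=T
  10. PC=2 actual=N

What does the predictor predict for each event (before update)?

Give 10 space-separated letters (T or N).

Answer: N N N N N N T N T T

Derivation:
Ev 1: PC=1 idx=1 pred=N actual=N -> ctr[1]=0
Ev 2: PC=1 idx=1 pred=N actual=T -> ctr[1]=1
Ev 3: PC=1 idx=1 pred=N actual=N -> ctr[1]=0
Ev 4: PC=2 idx=2 pred=N actual=N -> ctr[2]=0
Ev 5: PC=2 idx=2 pred=N actual=T -> ctr[2]=1
Ev 6: PC=2 idx=2 pred=N actual=T -> ctr[2]=2
Ev 7: PC=2 idx=2 pred=T actual=T -> ctr[2]=3
Ev 8: PC=1 idx=1 pred=N actual=N -> ctr[1]=0
Ev 9: PC=2 idx=2 pred=T actual=T -> ctr[2]=3
Ev 10: PC=2 idx=2 pred=T actual=N -> ctr[2]=2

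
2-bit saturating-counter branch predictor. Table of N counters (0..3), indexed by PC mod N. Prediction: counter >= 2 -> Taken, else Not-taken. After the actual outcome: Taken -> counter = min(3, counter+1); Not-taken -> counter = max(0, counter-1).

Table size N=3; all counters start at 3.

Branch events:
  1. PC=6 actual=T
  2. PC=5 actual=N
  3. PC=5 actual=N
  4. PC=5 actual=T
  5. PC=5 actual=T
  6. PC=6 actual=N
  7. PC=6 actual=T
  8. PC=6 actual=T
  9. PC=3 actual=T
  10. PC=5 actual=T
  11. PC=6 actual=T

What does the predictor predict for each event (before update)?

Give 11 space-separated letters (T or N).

Ev 1: PC=6 idx=0 pred=T actual=T -> ctr[0]=3
Ev 2: PC=5 idx=2 pred=T actual=N -> ctr[2]=2
Ev 3: PC=5 idx=2 pred=T actual=N -> ctr[2]=1
Ev 4: PC=5 idx=2 pred=N actual=T -> ctr[2]=2
Ev 5: PC=5 idx=2 pred=T actual=T -> ctr[2]=3
Ev 6: PC=6 idx=0 pred=T actual=N -> ctr[0]=2
Ev 7: PC=6 idx=0 pred=T actual=T -> ctr[0]=3
Ev 8: PC=6 idx=0 pred=T actual=T -> ctr[0]=3
Ev 9: PC=3 idx=0 pred=T actual=T -> ctr[0]=3
Ev 10: PC=5 idx=2 pred=T actual=T -> ctr[2]=3
Ev 11: PC=6 idx=0 pred=T actual=T -> ctr[0]=3

Answer: T T T N T T T T T T T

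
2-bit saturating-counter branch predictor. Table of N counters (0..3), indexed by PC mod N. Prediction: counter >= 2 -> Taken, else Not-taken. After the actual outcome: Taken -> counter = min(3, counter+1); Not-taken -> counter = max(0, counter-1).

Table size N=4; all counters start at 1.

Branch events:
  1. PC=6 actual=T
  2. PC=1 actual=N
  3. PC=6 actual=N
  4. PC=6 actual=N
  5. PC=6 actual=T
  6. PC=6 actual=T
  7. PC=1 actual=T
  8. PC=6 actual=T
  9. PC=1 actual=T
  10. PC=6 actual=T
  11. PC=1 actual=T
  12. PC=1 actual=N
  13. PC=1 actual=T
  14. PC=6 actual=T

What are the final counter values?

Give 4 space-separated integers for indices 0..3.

Ev 1: PC=6 idx=2 pred=N actual=T -> ctr[2]=2
Ev 2: PC=1 idx=1 pred=N actual=N -> ctr[1]=0
Ev 3: PC=6 idx=2 pred=T actual=N -> ctr[2]=1
Ev 4: PC=6 idx=2 pred=N actual=N -> ctr[2]=0
Ev 5: PC=6 idx=2 pred=N actual=T -> ctr[2]=1
Ev 6: PC=6 idx=2 pred=N actual=T -> ctr[2]=2
Ev 7: PC=1 idx=1 pred=N actual=T -> ctr[1]=1
Ev 8: PC=6 idx=2 pred=T actual=T -> ctr[2]=3
Ev 9: PC=1 idx=1 pred=N actual=T -> ctr[1]=2
Ev 10: PC=6 idx=2 pred=T actual=T -> ctr[2]=3
Ev 11: PC=1 idx=1 pred=T actual=T -> ctr[1]=3
Ev 12: PC=1 idx=1 pred=T actual=N -> ctr[1]=2
Ev 13: PC=1 idx=1 pred=T actual=T -> ctr[1]=3
Ev 14: PC=6 idx=2 pred=T actual=T -> ctr[2]=3

Answer: 1 3 3 1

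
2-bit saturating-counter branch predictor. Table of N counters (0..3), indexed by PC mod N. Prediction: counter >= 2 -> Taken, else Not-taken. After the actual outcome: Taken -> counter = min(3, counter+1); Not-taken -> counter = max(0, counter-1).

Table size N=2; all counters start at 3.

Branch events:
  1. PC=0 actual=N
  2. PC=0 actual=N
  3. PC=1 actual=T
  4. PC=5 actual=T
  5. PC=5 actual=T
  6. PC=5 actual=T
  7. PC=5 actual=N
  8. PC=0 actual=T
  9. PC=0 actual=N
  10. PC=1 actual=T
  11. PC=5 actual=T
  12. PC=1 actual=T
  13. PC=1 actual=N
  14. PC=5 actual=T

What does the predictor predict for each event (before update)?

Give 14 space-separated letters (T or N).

Answer: T T T T T T T N T T T T T T

Derivation:
Ev 1: PC=0 idx=0 pred=T actual=N -> ctr[0]=2
Ev 2: PC=0 idx=0 pred=T actual=N -> ctr[0]=1
Ev 3: PC=1 idx=1 pred=T actual=T -> ctr[1]=3
Ev 4: PC=5 idx=1 pred=T actual=T -> ctr[1]=3
Ev 5: PC=5 idx=1 pred=T actual=T -> ctr[1]=3
Ev 6: PC=5 idx=1 pred=T actual=T -> ctr[1]=3
Ev 7: PC=5 idx=1 pred=T actual=N -> ctr[1]=2
Ev 8: PC=0 idx=0 pred=N actual=T -> ctr[0]=2
Ev 9: PC=0 idx=0 pred=T actual=N -> ctr[0]=1
Ev 10: PC=1 idx=1 pred=T actual=T -> ctr[1]=3
Ev 11: PC=5 idx=1 pred=T actual=T -> ctr[1]=3
Ev 12: PC=1 idx=1 pred=T actual=T -> ctr[1]=3
Ev 13: PC=1 idx=1 pred=T actual=N -> ctr[1]=2
Ev 14: PC=5 idx=1 pred=T actual=T -> ctr[1]=3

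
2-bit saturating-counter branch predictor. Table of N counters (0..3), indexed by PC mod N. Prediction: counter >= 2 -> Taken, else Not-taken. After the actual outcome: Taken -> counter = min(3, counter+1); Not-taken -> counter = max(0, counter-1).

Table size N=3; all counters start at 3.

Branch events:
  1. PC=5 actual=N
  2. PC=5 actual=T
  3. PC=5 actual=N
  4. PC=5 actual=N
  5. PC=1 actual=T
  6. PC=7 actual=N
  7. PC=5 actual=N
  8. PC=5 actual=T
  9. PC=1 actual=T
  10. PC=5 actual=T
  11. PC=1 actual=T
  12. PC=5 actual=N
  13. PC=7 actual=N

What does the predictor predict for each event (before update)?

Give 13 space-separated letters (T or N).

Ev 1: PC=5 idx=2 pred=T actual=N -> ctr[2]=2
Ev 2: PC=5 idx=2 pred=T actual=T -> ctr[2]=3
Ev 3: PC=5 idx=2 pred=T actual=N -> ctr[2]=2
Ev 4: PC=5 idx=2 pred=T actual=N -> ctr[2]=1
Ev 5: PC=1 idx=1 pred=T actual=T -> ctr[1]=3
Ev 6: PC=7 idx=1 pred=T actual=N -> ctr[1]=2
Ev 7: PC=5 idx=2 pred=N actual=N -> ctr[2]=0
Ev 8: PC=5 idx=2 pred=N actual=T -> ctr[2]=1
Ev 9: PC=1 idx=1 pred=T actual=T -> ctr[1]=3
Ev 10: PC=5 idx=2 pred=N actual=T -> ctr[2]=2
Ev 11: PC=1 idx=1 pred=T actual=T -> ctr[1]=3
Ev 12: PC=5 idx=2 pred=T actual=N -> ctr[2]=1
Ev 13: PC=7 idx=1 pred=T actual=N -> ctr[1]=2

Answer: T T T T T T N N T N T T T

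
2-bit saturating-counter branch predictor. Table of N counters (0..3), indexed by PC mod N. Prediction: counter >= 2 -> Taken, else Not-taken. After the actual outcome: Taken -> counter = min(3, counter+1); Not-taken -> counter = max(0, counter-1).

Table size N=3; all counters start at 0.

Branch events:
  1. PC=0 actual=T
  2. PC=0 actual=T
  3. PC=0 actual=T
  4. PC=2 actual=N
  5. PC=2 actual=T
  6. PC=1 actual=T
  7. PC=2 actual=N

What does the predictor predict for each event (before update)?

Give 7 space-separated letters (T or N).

Ev 1: PC=0 idx=0 pred=N actual=T -> ctr[0]=1
Ev 2: PC=0 idx=0 pred=N actual=T -> ctr[0]=2
Ev 3: PC=0 idx=0 pred=T actual=T -> ctr[0]=3
Ev 4: PC=2 idx=2 pred=N actual=N -> ctr[2]=0
Ev 5: PC=2 idx=2 pred=N actual=T -> ctr[2]=1
Ev 6: PC=1 idx=1 pred=N actual=T -> ctr[1]=1
Ev 7: PC=2 idx=2 pred=N actual=N -> ctr[2]=0

Answer: N N T N N N N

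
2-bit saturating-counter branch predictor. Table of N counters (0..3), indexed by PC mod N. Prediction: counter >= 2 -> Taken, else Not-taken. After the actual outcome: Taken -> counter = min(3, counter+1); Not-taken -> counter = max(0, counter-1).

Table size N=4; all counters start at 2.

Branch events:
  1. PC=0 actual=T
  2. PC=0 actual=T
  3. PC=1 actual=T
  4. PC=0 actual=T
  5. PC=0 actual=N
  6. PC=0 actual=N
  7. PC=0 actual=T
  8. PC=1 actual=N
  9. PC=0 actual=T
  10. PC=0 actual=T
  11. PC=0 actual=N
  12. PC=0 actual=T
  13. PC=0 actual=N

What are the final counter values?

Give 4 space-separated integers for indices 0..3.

Answer: 2 2 2 2

Derivation:
Ev 1: PC=0 idx=0 pred=T actual=T -> ctr[0]=3
Ev 2: PC=0 idx=0 pred=T actual=T -> ctr[0]=3
Ev 3: PC=1 idx=1 pred=T actual=T -> ctr[1]=3
Ev 4: PC=0 idx=0 pred=T actual=T -> ctr[0]=3
Ev 5: PC=0 idx=0 pred=T actual=N -> ctr[0]=2
Ev 6: PC=0 idx=0 pred=T actual=N -> ctr[0]=1
Ev 7: PC=0 idx=0 pred=N actual=T -> ctr[0]=2
Ev 8: PC=1 idx=1 pred=T actual=N -> ctr[1]=2
Ev 9: PC=0 idx=0 pred=T actual=T -> ctr[0]=3
Ev 10: PC=0 idx=0 pred=T actual=T -> ctr[0]=3
Ev 11: PC=0 idx=0 pred=T actual=N -> ctr[0]=2
Ev 12: PC=0 idx=0 pred=T actual=T -> ctr[0]=3
Ev 13: PC=0 idx=0 pred=T actual=N -> ctr[0]=2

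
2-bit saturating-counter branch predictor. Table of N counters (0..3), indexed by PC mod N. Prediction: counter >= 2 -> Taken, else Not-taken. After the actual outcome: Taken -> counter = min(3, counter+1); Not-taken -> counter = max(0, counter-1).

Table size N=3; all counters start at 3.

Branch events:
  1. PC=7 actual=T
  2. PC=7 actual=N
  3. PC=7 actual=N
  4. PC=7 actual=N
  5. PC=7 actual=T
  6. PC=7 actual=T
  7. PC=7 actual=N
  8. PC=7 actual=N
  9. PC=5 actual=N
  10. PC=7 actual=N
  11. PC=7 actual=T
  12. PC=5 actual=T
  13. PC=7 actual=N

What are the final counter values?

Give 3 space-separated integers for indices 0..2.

Ev 1: PC=7 idx=1 pred=T actual=T -> ctr[1]=3
Ev 2: PC=7 idx=1 pred=T actual=N -> ctr[1]=2
Ev 3: PC=7 idx=1 pred=T actual=N -> ctr[1]=1
Ev 4: PC=7 idx=1 pred=N actual=N -> ctr[1]=0
Ev 5: PC=7 idx=1 pred=N actual=T -> ctr[1]=1
Ev 6: PC=7 idx=1 pred=N actual=T -> ctr[1]=2
Ev 7: PC=7 idx=1 pred=T actual=N -> ctr[1]=1
Ev 8: PC=7 idx=1 pred=N actual=N -> ctr[1]=0
Ev 9: PC=5 idx=2 pred=T actual=N -> ctr[2]=2
Ev 10: PC=7 idx=1 pred=N actual=N -> ctr[1]=0
Ev 11: PC=7 idx=1 pred=N actual=T -> ctr[1]=1
Ev 12: PC=5 idx=2 pred=T actual=T -> ctr[2]=3
Ev 13: PC=7 idx=1 pred=N actual=N -> ctr[1]=0

Answer: 3 0 3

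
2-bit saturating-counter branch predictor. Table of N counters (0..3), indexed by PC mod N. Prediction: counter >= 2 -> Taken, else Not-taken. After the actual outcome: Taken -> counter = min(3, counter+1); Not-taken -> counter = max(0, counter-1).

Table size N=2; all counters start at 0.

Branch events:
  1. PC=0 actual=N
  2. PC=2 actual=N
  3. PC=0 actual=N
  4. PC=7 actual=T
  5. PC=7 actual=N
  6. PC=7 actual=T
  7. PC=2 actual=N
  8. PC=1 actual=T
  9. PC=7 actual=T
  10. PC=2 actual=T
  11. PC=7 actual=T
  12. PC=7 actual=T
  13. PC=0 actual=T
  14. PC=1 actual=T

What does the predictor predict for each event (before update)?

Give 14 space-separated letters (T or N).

Ev 1: PC=0 idx=0 pred=N actual=N -> ctr[0]=0
Ev 2: PC=2 idx=0 pred=N actual=N -> ctr[0]=0
Ev 3: PC=0 idx=0 pred=N actual=N -> ctr[0]=0
Ev 4: PC=7 idx=1 pred=N actual=T -> ctr[1]=1
Ev 5: PC=7 idx=1 pred=N actual=N -> ctr[1]=0
Ev 6: PC=7 idx=1 pred=N actual=T -> ctr[1]=1
Ev 7: PC=2 idx=0 pred=N actual=N -> ctr[0]=0
Ev 8: PC=1 idx=1 pred=N actual=T -> ctr[1]=2
Ev 9: PC=7 idx=1 pred=T actual=T -> ctr[1]=3
Ev 10: PC=2 idx=0 pred=N actual=T -> ctr[0]=1
Ev 11: PC=7 idx=1 pred=T actual=T -> ctr[1]=3
Ev 12: PC=7 idx=1 pred=T actual=T -> ctr[1]=3
Ev 13: PC=0 idx=0 pred=N actual=T -> ctr[0]=2
Ev 14: PC=1 idx=1 pred=T actual=T -> ctr[1]=3

Answer: N N N N N N N N T N T T N T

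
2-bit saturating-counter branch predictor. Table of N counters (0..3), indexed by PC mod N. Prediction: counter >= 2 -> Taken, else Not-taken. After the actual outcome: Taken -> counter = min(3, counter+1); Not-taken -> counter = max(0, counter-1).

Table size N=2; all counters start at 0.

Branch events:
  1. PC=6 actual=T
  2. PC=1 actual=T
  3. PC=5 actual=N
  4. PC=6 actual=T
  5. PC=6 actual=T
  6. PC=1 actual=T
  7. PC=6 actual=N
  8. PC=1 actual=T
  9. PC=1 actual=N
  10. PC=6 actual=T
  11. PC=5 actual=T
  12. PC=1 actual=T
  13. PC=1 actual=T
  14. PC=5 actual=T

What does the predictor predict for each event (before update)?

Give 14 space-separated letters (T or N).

Ev 1: PC=6 idx=0 pred=N actual=T -> ctr[0]=1
Ev 2: PC=1 idx=1 pred=N actual=T -> ctr[1]=1
Ev 3: PC=5 idx=1 pred=N actual=N -> ctr[1]=0
Ev 4: PC=6 idx=0 pred=N actual=T -> ctr[0]=2
Ev 5: PC=6 idx=0 pred=T actual=T -> ctr[0]=3
Ev 6: PC=1 idx=1 pred=N actual=T -> ctr[1]=1
Ev 7: PC=6 idx=0 pred=T actual=N -> ctr[0]=2
Ev 8: PC=1 idx=1 pred=N actual=T -> ctr[1]=2
Ev 9: PC=1 idx=1 pred=T actual=N -> ctr[1]=1
Ev 10: PC=6 idx=0 pred=T actual=T -> ctr[0]=3
Ev 11: PC=5 idx=1 pred=N actual=T -> ctr[1]=2
Ev 12: PC=1 idx=1 pred=T actual=T -> ctr[1]=3
Ev 13: PC=1 idx=1 pred=T actual=T -> ctr[1]=3
Ev 14: PC=5 idx=1 pred=T actual=T -> ctr[1]=3

Answer: N N N N T N T N T T N T T T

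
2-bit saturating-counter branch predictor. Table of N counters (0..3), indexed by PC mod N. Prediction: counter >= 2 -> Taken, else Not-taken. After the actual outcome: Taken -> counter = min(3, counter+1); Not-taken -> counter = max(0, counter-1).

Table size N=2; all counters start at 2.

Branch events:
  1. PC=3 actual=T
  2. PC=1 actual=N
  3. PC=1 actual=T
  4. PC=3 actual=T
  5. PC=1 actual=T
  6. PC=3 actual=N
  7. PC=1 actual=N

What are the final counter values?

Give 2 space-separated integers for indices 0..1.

Ev 1: PC=3 idx=1 pred=T actual=T -> ctr[1]=3
Ev 2: PC=1 idx=1 pred=T actual=N -> ctr[1]=2
Ev 3: PC=1 idx=1 pred=T actual=T -> ctr[1]=3
Ev 4: PC=3 idx=1 pred=T actual=T -> ctr[1]=3
Ev 5: PC=1 idx=1 pred=T actual=T -> ctr[1]=3
Ev 6: PC=3 idx=1 pred=T actual=N -> ctr[1]=2
Ev 7: PC=1 idx=1 pred=T actual=N -> ctr[1]=1

Answer: 2 1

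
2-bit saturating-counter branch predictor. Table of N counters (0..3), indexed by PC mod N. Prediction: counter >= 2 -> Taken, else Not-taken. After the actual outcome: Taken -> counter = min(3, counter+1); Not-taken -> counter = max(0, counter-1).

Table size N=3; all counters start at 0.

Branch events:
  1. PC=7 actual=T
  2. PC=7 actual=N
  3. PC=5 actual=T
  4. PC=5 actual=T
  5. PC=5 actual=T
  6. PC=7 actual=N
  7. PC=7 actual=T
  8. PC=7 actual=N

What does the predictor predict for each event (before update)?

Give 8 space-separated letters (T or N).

Answer: N N N N T N N N

Derivation:
Ev 1: PC=7 idx=1 pred=N actual=T -> ctr[1]=1
Ev 2: PC=7 idx=1 pred=N actual=N -> ctr[1]=0
Ev 3: PC=5 idx=2 pred=N actual=T -> ctr[2]=1
Ev 4: PC=5 idx=2 pred=N actual=T -> ctr[2]=2
Ev 5: PC=5 idx=2 pred=T actual=T -> ctr[2]=3
Ev 6: PC=7 idx=1 pred=N actual=N -> ctr[1]=0
Ev 7: PC=7 idx=1 pred=N actual=T -> ctr[1]=1
Ev 8: PC=7 idx=1 pred=N actual=N -> ctr[1]=0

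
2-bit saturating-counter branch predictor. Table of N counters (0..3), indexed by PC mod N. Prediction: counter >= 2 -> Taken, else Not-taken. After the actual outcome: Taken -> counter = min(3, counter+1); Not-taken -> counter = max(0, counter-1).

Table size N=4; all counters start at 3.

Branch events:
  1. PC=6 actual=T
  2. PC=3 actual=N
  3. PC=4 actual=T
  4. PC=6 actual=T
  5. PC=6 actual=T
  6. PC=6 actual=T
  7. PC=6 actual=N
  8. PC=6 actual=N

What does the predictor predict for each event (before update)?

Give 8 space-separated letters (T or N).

Ev 1: PC=6 idx=2 pred=T actual=T -> ctr[2]=3
Ev 2: PC=3 idx=3 pred=T actual=N -> ctr[3]=2
Ev 3: PC=4 idx=0 pred=T actual=T -> ctr[0]=3
Ev 4: PC=6 idx=2 pred=T actual=T -> ctr[2]=3
Ev 5: PC=6 idx=2 pred=T actual=T -> ctr[2]=3
Ev 6: PC=6 idx=2 pred=T actual=T -> ctr[2]=3
Ev 7: PC=6 idx=2 pred=T actual=N -> ctr[2]=2
Ev 8: PC=6 idx=2 pred=T actual=N -> ctr[2]=1

Answer: T T T T T T T T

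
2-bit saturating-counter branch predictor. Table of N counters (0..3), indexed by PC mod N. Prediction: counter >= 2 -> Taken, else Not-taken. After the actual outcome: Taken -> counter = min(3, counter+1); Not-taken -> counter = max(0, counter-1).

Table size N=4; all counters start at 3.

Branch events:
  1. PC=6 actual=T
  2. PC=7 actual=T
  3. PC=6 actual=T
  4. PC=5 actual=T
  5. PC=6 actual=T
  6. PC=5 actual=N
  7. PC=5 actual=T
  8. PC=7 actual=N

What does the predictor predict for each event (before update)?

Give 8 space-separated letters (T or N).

Answer: T T T T T T T T

Derivation:
Ev 1: PC=6 idx=2 pred=T actual=T -> ctr[2]=3
Ev 2: PC=7 idx=3 pred=T actual=T -> ctr[3]=3
Ev 3: PC=6 idx=2 pred=T actual=T -> ctr[2]=3
Ev 4: PC=5 idx=1 pred=T actual=T -> ctr[1]=3
Ev 5: PC=6 idx=2 pred=T actual=T -> ctr[2]=3
Ev 6: PC=5 idx=1 pred=T actual=N -> ctr[1]=2
Ev 7: PC=5 idx=1 pred=T actual=T -> ctr[1]=3
Ev 8: PC=7 idx=3 pred=T actual=N -> ctr[3]=2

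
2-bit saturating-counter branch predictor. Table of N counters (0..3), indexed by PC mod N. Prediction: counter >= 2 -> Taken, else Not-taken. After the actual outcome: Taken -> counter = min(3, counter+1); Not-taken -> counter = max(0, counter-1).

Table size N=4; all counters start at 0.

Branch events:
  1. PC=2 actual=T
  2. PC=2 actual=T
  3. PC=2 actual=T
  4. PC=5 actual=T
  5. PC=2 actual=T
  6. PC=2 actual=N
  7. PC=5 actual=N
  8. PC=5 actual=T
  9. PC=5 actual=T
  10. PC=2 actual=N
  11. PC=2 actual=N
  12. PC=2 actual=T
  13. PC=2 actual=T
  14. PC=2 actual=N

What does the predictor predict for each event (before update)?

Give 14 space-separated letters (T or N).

Ev 1: PC=2 idx=2 pred=N actual=T -> ctr[2]=1
Ev 2: PC=2 idx=2 pred=N actual=T -> ctr[2]=2
Ev 3: PC=2 idx=2 pred=T actual=T -> ctr[2]=3
Ev 4: PC=5 idx=1 pred=N actual=T -> ctr[1]=1
Ev 5: PC=2 idx=2 pred=T actual=T -> ctr[2]=3
Ev 6: PC=2 idx=2 pred=T actual=N -> ctr[2]=2
Ev 7: PC=5 idx=1 pred=N actual=N -> ctr[1]=0
Ev 8: PC=5 idx=1 pred=N actual=T -> ctr[1]=1
Ev 9: PC=5 idx=1 pred=N actual=T -> ctr[1]=2
Ev 10: PC=2 idx=2 pred=T actual=N -> ctr[2]=1
Ev 11: PC=2 idx=2 pred=N actual=N -> ctr[2]=0
Ev 12: PC=2 idx=2 pred=N actual=T -> ctr[2]=1
Ev 13: PC=2 idx=2 pred=N actual=T -> ctr[2]=2
Ev 14: PC=2 idx=2 pred=T actual=N -> ctr[2]=1

Answer: N N T N T T N N N T N N N T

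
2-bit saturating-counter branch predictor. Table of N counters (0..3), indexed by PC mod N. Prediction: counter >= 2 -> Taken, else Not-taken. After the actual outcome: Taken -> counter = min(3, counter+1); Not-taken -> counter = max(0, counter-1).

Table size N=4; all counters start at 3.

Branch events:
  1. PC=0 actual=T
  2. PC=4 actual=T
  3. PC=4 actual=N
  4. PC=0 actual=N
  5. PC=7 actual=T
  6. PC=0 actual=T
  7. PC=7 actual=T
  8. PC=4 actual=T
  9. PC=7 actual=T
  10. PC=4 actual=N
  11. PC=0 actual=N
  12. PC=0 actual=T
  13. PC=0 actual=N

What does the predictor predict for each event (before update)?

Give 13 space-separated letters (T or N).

Ev 1: PC=0 idx=0 pred=T actual=T -> ctr[0]=3
Ev 2: PC=4 idx=0 pred=T actual=T -> ctr[0]=3
Ev 3: PC=4 idx=0 pred=T actual=N -> ctr[0]=2
Ev 4: PC=0 idx=0 pred=T actual=N -> ctr[0]=1
Ev 5: PC=7 idx=3 pred=T actual=T -> ctr[3]=3
Ev 6: PC=0 idx=0 pred=N actual=T -> ctr[0]=2
Ev 7: PC=7 idx=3 pred=T actual=T -> ctr[3]=3
Ev 8: PC=4 idx=0 pred=T actual=T -> ctr[0]=3
Ev 9: PC=7 idx=3 pred=T actual=T -> ctr[3]=3
Ev 10: PC=4 idx=0 pred=T actual=N -> ctr[0]=2
Ev 11: PC=0 idx=0 pred=T actual=N -> ctr[0]=1
Ev 12: PC=0 idx=0 pred=N actual=T -> ctr[0]=2
Ev 13: PC=0 idx=0 pred=T actual=N -> ctr[0]=1

Answer: T T T T T N T T T T T N T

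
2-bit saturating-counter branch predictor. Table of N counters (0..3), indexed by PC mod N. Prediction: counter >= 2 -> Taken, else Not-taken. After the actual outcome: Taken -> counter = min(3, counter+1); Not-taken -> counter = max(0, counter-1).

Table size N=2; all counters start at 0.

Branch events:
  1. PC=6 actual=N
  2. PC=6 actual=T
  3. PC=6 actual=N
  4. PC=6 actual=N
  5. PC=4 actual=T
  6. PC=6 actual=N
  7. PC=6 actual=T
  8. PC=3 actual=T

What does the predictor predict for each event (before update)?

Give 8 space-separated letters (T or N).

Answer: N N N N N N N N

Derivation:
Ev 1: PC=6 idx=0 pred=N actual=N -> ctr[0]=0
Ev 2: PC=6 idx=0 pred=N actual=T -> ctr[0]=1
Ev 3: PC=6 idx=0 pred=N actual=N -> ctr[0]=0
Ev 4: PC=6 idx=0 pred=N actual=N -> ctr[0]=0
Ev 5: PC=4 idx=0 pred=N actual=T -> ctr[0]=1
Ev 6: PC=6 idx=0 pred=N actual=N -> ctr[0]=0
Ev 7: PC=6 idx=0 pred=N actual=T -> ctr[0]=1
Ev 8: PC=3 idx=1 pred=N actual=T -> ctr[1]=1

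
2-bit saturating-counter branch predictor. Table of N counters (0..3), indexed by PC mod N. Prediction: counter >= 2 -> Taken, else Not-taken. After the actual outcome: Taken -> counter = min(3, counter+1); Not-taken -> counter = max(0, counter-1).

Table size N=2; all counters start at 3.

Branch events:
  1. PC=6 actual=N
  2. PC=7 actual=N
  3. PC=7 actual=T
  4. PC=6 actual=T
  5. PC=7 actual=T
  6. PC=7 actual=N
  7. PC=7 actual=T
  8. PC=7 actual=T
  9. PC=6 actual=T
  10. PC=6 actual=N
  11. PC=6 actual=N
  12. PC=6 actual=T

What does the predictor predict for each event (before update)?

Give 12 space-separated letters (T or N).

Answer: T T T T T T T T T T T N

Derivation:
Ev 1: PC=6 idx=0 pred=T actual=N -> ctr[0]=2
Ev 2: PC=7 idx=1 pred=T actual=N -> ctr[1]=2
Ev 3: PC=7 idx=1 pred=T actual=T -> ctr[1]=3
Ev 4: PC=6 idx=0 pred=T actual=T -> ctr[0]=3
Ev 5: PC=7 idx=1 pred=T actual=T -> ctr[1]=3
Ev 6: PC=7 idx=1 pred=T actual=N -> ctr[1]=2
Ev 7: PC=7 idx=1 pred=T actual=T -> ctr[1]=3
Ev 8: PC=7 idx=1 pred=T actual=T -> ctr[1]=3
Ev 9: PC=6 idx=0 pred=T actual=T -> ctr[0]=3
Ev 10: PC=6 idx=0 pred=T actual=N -> ctr[0]=2
Ev 11: PC=6 idx=0 pred=T actual=N -> ctr[0]=1
Ev 12: PC=6 idx=0 pred=N actual=T -> ctr[0]=2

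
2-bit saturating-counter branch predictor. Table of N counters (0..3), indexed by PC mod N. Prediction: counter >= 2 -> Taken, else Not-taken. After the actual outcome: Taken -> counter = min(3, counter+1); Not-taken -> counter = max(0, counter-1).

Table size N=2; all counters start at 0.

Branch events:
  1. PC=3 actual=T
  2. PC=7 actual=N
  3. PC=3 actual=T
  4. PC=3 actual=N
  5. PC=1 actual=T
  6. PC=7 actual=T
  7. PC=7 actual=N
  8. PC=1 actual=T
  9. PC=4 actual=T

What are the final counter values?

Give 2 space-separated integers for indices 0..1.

Ev 1: PC=3 idx=1 pred=N actual=T -> ctr[1]=1
Ev 2: PC=7 idx=1 pred=N actual=N -> ctr[1]=0
Ev 3: PC=3 idx=1 pred=N actual=T -> ctr[1]=1
Ev 4: PC=3 idx=1 pred=N actual=N -> ctr[1]=0
Ev 5: PC=1 idx=1 pred=N actual=T -> ctr[1]=1
Ev 6: PC=7 idx=1 pred=N actual=T -> ctr[1]=2
Ev 7: PC=7 idx=1 pred=T actual=N -> ctr[1]=1
Ev 8: PC=1 idx=1 pred=N actual=T -> ctr[1]=2
Ev 9: PC=4 idx=0 pred=N actual=T -> ctr[0]=1

Answer: 1 2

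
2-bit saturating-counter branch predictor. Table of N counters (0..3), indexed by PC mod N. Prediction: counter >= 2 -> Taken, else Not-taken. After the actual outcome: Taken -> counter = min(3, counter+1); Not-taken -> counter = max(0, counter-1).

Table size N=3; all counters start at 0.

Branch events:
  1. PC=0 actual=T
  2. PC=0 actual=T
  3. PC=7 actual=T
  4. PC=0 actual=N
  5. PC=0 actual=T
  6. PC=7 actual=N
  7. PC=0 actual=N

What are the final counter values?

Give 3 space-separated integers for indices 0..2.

Answer: 1 0 0

Derivation:
Ev 1: PC=0 idx=0 pred=N actual=T -> ctr[0]=1
Ev 2: PC=0 idx=0 pred=N actual=T -> ctr[0]=2
Ev 3: PC=7 idx=1 pred=N actual=T -> ctr[1]=1
Ev 4: PC=0 idx=0 pred=T actual=N -> ctr[0]=1
Ev 5: PC=0 idx=0 pred=N actual=T -> ctr[0]=2
Ev 6: PC=7 idx=1 pred=N actual=N -> ctr[1]=0
Ev 7: PC=0 idx=0 pred=T actual=N -> ctr[0]=1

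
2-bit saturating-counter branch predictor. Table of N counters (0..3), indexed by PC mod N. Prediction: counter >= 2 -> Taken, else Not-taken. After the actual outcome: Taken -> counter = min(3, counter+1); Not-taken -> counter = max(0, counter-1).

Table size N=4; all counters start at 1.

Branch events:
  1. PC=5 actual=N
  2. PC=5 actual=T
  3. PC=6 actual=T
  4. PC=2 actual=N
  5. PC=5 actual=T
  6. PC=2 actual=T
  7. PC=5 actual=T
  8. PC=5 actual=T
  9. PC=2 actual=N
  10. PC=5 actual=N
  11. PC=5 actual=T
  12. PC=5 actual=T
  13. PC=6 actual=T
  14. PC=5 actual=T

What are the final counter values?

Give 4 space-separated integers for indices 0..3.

Ev 1: PC=5 idx=1 pred=N actual=N -> ctr[1]=0
Ev 2: PC=5 idx=1 pred=N actual=T -> ctr[1]=1
Ev 3: PC=6 idx=2 pred=N actual=T -> ctr[2]=2
Ev 4: PC=2 idx=2 pred=T actual=N -> ctr[2]=1
Ev 5: PC=5 idx=1 pred=N actual=T -> ctr[1]=2
Ev 6: PC=2 idx=2 pred=N actual=T -> ctr[2]=2
Ev 7: PC=5 idx=1 pred=T actual=T -> ctr[1]=3
Ev 8: PC=5 idx=1 pred=T actual=T -> ctr[1]=3
Ev 9: PC=2 idx=2 pred=T actual=N -> ctr[2]=1
Ev 10: PC=5 idx=1 pred=T actual=N -> ctr[1]=2
Ev 11: PC=5 idx=1 pred=T actual=T -> ctr[1]=3
Ev 12: PC=5 idx=1 pred=T actual=T -> ctr[1]=3
Ev 13: PC=6 idx=2 pred=N actual=T -> ctr[2]=2
Ev 14: PC=5 idx=1 pred=T actual=T -> ctr[1]=3

Answer: 1 3 2 1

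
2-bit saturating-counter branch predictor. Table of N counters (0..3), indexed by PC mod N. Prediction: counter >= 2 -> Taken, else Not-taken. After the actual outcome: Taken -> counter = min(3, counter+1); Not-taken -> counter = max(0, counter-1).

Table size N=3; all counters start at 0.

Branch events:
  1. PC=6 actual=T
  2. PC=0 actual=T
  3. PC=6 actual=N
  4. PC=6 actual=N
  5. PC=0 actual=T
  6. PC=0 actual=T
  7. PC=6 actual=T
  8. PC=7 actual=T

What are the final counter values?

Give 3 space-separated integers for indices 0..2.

Answer: 3 1 0

Derivation:
Ev 1: PC=6 idx=0 pred=N actual=T -> ctr[0]=1
Ev 2: PC=0 idx=0 pred=N actual=T -> ctr[0]=2
Ev 3: PC=6 idx=0 pred=T actual=N -> ctr[0]=1
Ev 4: PC=6 idx=0 pred=N actual=N -> ctr[0]=0
Ev 5: PC=0 idx=0 pred=N actual=T -> ctr[0]=1
Ev 6: PC=0 idx=0 pred=N actual=T -> ctr[0]=2
Ev 7: PC=6 idx=0 pred=T actual=T -> ctr[0]=3
Ev 8: PC=7 idx=1 pred=N actual=T -> ctr[1]=1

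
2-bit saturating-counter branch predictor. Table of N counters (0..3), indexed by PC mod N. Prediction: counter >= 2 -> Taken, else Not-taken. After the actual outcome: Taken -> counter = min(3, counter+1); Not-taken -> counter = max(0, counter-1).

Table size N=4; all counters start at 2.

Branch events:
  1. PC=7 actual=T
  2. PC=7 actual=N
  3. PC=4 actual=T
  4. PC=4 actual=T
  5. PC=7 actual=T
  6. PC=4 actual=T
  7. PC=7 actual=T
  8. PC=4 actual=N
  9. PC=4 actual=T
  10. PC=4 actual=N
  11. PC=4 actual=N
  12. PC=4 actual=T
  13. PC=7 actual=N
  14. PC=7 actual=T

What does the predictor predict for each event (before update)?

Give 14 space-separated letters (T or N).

Answer: T T T T T T T T T T T N T T

Derivation:
Ev 1: PC=7 idx=3 pred=T actual=T -> ctr[3]=3
Ev 2: PC=7 idx=3 pred=T actual=N -> ctr[3]=2
Ev 3: PC=4 idx=0 pred=T actual=T -> ctr[0]=3
Ev 4: PC=4 idx=0 pred=T actual=T -> ctr[0]=3
Ev 5: PC=7 idx=3 pred=T actual=T -> ctr[3]=3
Ev 6: PC=4 idx=0 pred=T actual=T -> ctr[0]=3
Ev 7: PC=7 idx=3 pred=T actual=T -> ctr[3]=3
Ev 8: PC=4 idx=0 pred=T actual=N -> ctr[0]=2
Ev 9: PC=4 idx=0 pred=T actual=T -> ctr[0]=3
Ev 10: PC=4 idx=0 pred=T actual=N -> ctr[0]=2
Ev 11: PC=4 idx=0 pred=T actual=N -> ctr[0]=1
Ev 12: PC=4 idx=0 pred=N actual=T -> ctr[0]=2
Ev 13: PC=7 idx=3 pred=T actual=N -> ctr[3]=2
Ev 14: PC=7 idx=3 pred=T actual=T -> ctr[3]=3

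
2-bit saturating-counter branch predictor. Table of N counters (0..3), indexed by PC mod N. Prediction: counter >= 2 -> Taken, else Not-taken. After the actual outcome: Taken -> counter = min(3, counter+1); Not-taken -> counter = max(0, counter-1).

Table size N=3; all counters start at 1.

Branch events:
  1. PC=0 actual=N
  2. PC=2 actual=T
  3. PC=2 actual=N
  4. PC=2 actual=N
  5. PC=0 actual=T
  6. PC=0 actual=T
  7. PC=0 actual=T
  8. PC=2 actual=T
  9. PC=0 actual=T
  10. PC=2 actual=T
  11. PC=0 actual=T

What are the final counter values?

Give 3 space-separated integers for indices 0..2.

Ev 1: PC=0 idx=0 pred=N actual=N -> ctr[0]=0
Ev 2: PC=2 idx=2 pred=N actual=T -> ctr[2]=2
Ev 3: PC=2 idx=2 pred=T actual=N -> ctr[2]=1
Ev 4: PC=2 idx=2 pred=N actual=N -> ctr[2]=0
Ev 5: PC=0 idx=0 pred=N actual=T -> ctr[0]=1
Ev 6: PC=0 idx=0 pred=N actual=T -> ctr[0]=2
Ev 7: PC=0 idx=0 pred=T actual=T -> ctr[0]=3
Ev 8: PC=2 idx=2 pred=N actual=T -> ctr[2]=1
Ev 9: PC=0 idx=0 pred=T actual=T -> ctr[0]=3
Ev 10: PC=2 idx=2 pred=N actual=T -> ctr[2]=2
Ev 11: PC=0 idx=0 pred=T actual=T -> ctr[0]=3

Answer: 3 1 2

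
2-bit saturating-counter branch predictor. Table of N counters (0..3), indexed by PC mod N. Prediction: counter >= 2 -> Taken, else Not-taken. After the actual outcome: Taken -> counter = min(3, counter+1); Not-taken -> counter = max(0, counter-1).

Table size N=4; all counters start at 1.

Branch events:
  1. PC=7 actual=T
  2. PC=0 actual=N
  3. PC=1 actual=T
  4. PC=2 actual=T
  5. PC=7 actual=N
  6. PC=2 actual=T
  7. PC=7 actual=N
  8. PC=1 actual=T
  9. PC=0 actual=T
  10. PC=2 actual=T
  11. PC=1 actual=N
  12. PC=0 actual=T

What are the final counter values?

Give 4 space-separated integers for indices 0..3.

Answer: 2 2 3 0

Derivation:
Ev 1: PC=7 idx=3 pred=N actual=T -> ctr[3]=2
Ev 2: PC=0 idx=0 pred=N actual=N -> ctr[0]=0
Ev 3: PC=1 idx=1 pred=N actual=T -> ctr[1]=2
Ev 4: PC=2 idx=2 pred=N actual=T -> ctr[2]=2
Ev 5: PC=7 idx=3 pred=T actual=N -> ctr[3]=1
Ev 6: PC=2 idx=2 pred=T actual=T -> ctr[2]=3
Ev 7: PC=7 idx=3 pred=N actual=N -> ctr[3]=0
Ev 8: PC=1 idx=1 pred=T actual=T -> ctr[1]=3
Ev 9: PC=0 idx=0 pred=N actual=T -> ctr[0]=1
Ev 10: PC=2 idx=2 pred=T actual=T -> ctr[2]=3
Ev 11: PC=1 idx=1 pred=T actual=N -> ctr[1]=2
Ev 12: PC=0 idx=0 pred=N actual=T -> ctr[0]=2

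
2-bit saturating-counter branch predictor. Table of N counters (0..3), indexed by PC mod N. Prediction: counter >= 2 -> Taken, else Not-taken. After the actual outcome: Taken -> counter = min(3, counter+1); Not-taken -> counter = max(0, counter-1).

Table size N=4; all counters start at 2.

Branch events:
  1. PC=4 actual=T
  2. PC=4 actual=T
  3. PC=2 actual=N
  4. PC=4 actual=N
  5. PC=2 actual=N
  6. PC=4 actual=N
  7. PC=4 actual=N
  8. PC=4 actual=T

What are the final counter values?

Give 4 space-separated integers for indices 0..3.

Ev 1: PC=4 idx=0 pred=T actual=T -> ctr[0]=3
Ev 2: PC=4 idx=0 pred=T actual=T -> ctr[0]=3
Ev 3: PC=2 idx=2 pred=T actual=N -> ctr[2]=1
Ev 4: PC=4 idx=0 pred=T actual=N -> ctr[0]=2
Ev 5: PC=2 idx=2 pred=N actual=N -> ctr[2]=0
Ev 6: PC=4 idx=0 pred=T actual=N -> ctr[0]=1
Ev 7: PC=4 idx=0 pred=N actual=N -> ctr[0]=0
Ev 8: PC=4 idx=0 pred=N actual=T -> ctr[0]=1

Answer: 1 2 0 2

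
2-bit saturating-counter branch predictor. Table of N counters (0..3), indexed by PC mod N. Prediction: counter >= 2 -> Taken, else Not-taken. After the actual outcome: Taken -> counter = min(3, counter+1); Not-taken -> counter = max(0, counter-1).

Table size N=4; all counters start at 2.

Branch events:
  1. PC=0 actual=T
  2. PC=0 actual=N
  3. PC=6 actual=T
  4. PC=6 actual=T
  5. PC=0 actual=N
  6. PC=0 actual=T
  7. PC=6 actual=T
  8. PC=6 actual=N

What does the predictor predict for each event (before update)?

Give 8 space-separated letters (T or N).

Answer: T T T T T N T T

Derivation:
Ev 1: PC=0 idx=0 pred=T actual=T -> ctr[0]=3
Ev 2: PC=0 idx=0 pred=T actual=N -> ctr[0]=2
Ev 3: PC=6 idx=2 pred=T actual=T -> ctr[2]=3
Ev 4: PC=6 idx=2 pred=T actual=T -> ctr[2]=3
Ev 5: PC=0 idx=0 pred=T actual=N -> ctr[0]=1
Ev 6: PC=0 idx=0 pred=N actual=T -> ctr[0]=2
Ev 7: PC=6 idx=2 pred=T actual=T -> ctr[2]=3
Ev 8: PC=6 idx=2 pred=T actual=N -> ctr[2]=2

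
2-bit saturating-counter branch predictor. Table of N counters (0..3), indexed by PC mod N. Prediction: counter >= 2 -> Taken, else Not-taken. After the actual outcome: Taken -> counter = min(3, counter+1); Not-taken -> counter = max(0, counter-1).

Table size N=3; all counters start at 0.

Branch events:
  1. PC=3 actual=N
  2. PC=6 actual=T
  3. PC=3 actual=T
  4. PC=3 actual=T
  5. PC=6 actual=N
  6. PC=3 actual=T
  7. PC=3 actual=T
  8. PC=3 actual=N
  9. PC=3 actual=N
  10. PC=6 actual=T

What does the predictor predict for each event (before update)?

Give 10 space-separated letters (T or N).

Answer: N N N T T T T T T N

Derivation:
Ev 1: PC=3 idx=0 pred=N actual=N -> ctr[0]=0
Ev 2: PC=6 idx=0 pred=N actual=T -> ctr[0]=1
Ev 3: PC=3 idx=0 pred=N actual=T -> ctr[0]=2
Ev 4: PC=3 idx=0 pred=T actual=T -> ctr[0]=3
Ev 5: PC=6 idx=0 pred=T actual=N -> ctr[0]=2
Ev 6: PC=3 idx=0 pred=T actual=T -> ctr[0]=3
Ev 7: PC=3 idx=0 pred=T actual=T -> ctr[0]=3
Ev 8: PC=3 idx=0 pred=T actual=N -> ctr[0]=2
Ev 9: PC=3 idx=0 pred=T actual=N -> ctr[0]=1
Ev 10: PC=6 idx=0 pred=N actual=T -> ctr[0]=2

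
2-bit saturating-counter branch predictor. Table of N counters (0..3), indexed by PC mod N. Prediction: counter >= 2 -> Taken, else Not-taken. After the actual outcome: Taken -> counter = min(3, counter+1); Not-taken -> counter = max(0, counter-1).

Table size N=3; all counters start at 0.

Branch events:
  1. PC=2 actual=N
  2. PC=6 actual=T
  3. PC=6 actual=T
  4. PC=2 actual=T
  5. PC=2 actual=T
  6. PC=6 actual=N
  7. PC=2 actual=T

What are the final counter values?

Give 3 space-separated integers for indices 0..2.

Answer: 1 0 3

Derivation:
Ev 1: PC=2 idx=2 pred=N actual=N -> ctr[2]=0
Ev 2: PC=6 idx=0 pred=N actual=T -> ctr[0]=1
Ev 3: PC=6 idx=0 pred=N actual=T -> ctr[0]=2
Ev 4: PC=2 idx=2 pred=N actual=T -> ctr[2]=1
Ev 5: PC=2 idx=2 pred=N actual=T -> ctr[2]=2
Ev 6: PC=6 idx=0 pred=T actual=N -> ctr[0]=1
Ev 7: PC=2 idx=2 pred=T actual=T -> ctr[2]=3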